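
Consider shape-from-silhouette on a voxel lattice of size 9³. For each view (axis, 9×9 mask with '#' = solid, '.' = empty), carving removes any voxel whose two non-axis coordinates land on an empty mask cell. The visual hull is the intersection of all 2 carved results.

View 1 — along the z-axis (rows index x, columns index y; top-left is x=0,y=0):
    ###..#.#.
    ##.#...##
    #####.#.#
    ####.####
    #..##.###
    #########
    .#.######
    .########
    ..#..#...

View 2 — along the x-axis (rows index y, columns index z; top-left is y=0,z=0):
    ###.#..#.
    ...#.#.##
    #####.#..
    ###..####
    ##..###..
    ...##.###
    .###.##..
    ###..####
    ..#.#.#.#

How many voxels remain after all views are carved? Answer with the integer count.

initial block: 9^3 = 729
[1] z-view keeps 57 columns → grid now 513
[2] x-view keeps 48 columns → grid now 305

|visual hull| = 305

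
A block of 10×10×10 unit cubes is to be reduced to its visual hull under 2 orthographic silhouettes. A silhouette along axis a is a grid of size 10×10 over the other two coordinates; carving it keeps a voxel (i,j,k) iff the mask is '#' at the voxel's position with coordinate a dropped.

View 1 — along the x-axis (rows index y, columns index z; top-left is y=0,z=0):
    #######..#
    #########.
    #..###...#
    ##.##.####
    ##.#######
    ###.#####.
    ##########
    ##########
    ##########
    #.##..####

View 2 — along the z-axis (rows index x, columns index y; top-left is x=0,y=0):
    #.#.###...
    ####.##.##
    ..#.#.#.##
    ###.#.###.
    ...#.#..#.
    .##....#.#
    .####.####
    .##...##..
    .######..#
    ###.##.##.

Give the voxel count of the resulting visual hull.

start: 10×10×10 = 1000 voxels
[1] x-view keeps 84 columns → grid now 840
[2] z-view keeps 58 columns → grid now 481

481 voxels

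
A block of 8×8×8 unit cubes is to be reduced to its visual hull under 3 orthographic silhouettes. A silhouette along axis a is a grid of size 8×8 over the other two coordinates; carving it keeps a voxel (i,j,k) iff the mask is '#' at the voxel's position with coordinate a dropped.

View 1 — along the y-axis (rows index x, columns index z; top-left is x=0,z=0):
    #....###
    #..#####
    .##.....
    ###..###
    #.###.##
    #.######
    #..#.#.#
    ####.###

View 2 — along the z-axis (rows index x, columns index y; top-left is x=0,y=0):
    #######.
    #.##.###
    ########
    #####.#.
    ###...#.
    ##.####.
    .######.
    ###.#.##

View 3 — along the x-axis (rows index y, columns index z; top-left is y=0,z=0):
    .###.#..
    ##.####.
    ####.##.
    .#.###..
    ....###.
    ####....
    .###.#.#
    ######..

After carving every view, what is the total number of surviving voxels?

138 voxels

full grid |V| = 512
step 1: project along y, AND mask (42/64) → |grid| = 336
step 2: project along z, AND mask (49/64) → |grid| = 248
step 3: project along x, AND mask (38/64) → |grid| = 138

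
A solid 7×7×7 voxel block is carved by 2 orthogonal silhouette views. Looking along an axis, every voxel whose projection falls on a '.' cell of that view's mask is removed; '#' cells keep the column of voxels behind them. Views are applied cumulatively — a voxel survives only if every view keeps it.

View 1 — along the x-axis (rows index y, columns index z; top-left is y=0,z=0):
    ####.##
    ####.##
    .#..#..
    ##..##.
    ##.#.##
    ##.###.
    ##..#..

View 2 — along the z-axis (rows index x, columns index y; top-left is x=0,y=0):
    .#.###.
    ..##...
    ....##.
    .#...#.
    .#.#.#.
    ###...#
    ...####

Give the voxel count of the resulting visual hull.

start: 7×7×7 = 343 voxels
after view 1 [x-axis, 31 of 49 cells solid] → remaining = 217
after view 2 [z-axis, 21 of 49 cells solid] → remaining = 96

remaining voxels: 96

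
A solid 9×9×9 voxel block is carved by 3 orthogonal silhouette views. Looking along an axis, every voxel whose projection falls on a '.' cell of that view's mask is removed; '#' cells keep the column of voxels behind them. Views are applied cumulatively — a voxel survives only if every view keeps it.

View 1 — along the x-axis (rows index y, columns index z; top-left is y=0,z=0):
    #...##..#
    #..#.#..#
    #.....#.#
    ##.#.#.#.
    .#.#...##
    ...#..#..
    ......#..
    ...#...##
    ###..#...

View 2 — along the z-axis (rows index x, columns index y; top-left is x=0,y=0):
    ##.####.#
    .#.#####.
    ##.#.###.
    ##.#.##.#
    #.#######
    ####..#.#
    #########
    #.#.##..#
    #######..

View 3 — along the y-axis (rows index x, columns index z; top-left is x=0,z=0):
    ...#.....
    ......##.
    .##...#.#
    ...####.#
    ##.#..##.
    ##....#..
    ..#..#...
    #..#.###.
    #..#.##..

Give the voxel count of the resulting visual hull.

full grid |V| = 729
[1] x-view keeps 30 columns → grid now 270
[2] z-view keeps 60 columns → grid now 199
[3] y-view keeps 31 columns → grid now 82

|visual hull| = 82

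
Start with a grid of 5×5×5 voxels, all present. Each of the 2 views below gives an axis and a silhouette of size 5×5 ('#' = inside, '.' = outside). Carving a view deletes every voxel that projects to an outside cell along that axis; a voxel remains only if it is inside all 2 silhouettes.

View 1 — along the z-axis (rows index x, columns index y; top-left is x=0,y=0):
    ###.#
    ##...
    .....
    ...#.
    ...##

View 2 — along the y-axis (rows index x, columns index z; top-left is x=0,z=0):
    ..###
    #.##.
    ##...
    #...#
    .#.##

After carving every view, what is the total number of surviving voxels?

voxel count = 26

initial block: 5^3 = 125
  1. axis=2 (XY plane), |mask|=9  ⇒  voxels=45
  2. axis=1 (XZ plane), |mask|=13  ⇒  voxels=26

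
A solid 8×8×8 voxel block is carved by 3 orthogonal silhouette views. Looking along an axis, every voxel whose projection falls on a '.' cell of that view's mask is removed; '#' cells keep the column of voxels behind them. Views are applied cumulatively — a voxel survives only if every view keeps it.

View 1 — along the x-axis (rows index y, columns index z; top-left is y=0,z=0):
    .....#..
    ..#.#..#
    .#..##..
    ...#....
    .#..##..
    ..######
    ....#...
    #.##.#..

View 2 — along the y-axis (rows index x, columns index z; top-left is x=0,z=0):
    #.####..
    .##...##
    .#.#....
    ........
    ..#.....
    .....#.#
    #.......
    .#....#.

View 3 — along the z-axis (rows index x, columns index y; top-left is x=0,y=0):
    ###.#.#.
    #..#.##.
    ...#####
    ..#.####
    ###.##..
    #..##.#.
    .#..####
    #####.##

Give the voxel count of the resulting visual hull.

before carving: 512 voxels (8×8×8)
  1. axis=0 (YZ plane), |mask|=22  ⇒  voxels=176
  2. axis=1 (XZ plane), |mask|=17  ⇒  voxels=44
  3. axis=2 (XY plane), |mask|=40  ⇒  voxels=22

22 voxels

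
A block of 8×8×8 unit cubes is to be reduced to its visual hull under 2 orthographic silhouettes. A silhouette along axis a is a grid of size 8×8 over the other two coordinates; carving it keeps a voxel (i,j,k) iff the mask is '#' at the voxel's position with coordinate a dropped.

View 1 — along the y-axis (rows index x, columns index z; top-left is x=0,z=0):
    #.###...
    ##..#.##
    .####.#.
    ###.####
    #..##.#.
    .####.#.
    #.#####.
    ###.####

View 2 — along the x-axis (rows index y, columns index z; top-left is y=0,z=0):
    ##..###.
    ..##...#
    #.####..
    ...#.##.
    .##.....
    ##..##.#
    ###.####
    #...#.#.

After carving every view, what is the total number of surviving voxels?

initial block: 8^3 = 512
step 1: project along y, AND mask (43/64) → |grid| = 344
step 2: project along x, AND mask (33/64) → |grid| = 181

181 voxels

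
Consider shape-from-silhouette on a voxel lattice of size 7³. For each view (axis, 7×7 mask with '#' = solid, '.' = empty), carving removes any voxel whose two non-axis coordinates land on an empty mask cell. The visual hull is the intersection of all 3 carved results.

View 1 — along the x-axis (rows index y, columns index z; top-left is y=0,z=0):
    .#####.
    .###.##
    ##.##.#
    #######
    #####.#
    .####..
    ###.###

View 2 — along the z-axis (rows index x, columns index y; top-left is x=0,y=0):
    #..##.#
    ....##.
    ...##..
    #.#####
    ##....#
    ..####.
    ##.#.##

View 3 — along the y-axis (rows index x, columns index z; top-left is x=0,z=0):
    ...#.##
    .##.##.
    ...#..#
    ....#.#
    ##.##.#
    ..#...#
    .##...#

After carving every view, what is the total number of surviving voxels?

initial block: 7^3 = 343
step 1: project along x, AND mask (38/49) → |grid| = 266
step 2: project along z, AND mask (26/49) → |grid| = 145
step 3: project along y, AND mask (21/49) → |grid| = 58

voxel count = 58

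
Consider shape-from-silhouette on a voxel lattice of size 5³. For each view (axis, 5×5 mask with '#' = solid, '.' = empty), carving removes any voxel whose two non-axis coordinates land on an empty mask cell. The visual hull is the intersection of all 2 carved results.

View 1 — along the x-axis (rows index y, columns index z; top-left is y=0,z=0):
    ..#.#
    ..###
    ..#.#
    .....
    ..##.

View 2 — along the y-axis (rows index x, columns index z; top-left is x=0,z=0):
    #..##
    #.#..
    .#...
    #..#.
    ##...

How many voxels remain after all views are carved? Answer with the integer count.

11 voxels

before carving: 125 voxels (5×5×5)
[1] x-view keeps 9 columns → grid now 45
[2] y-view keeps 10 columns → grid now 11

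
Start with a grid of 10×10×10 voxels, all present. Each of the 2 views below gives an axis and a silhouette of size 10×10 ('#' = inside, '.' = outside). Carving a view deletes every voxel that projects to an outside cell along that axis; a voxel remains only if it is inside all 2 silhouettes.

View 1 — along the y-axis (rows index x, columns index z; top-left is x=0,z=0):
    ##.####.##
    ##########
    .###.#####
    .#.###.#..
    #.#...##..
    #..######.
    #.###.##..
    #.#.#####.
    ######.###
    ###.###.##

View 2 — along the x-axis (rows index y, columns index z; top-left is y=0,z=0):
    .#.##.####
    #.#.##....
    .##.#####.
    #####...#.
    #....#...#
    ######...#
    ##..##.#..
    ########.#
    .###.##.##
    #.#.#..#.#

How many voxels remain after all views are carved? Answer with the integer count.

voxel count = 432

full grid |V| = 1000
  1. axis=1 (XZ plane), |mask|=72  ⇒  voxels=720
  2. axis=0 (YZ plane), |mask|=60  ⇒  voxels=432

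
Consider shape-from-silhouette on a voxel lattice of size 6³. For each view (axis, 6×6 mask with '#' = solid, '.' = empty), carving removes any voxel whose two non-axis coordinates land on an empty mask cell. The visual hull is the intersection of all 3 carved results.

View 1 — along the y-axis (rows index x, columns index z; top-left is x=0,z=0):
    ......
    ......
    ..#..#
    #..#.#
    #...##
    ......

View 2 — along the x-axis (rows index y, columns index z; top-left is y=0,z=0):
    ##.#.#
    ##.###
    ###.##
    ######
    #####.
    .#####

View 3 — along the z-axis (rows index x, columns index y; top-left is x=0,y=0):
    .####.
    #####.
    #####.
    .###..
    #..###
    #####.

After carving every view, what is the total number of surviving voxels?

|visual hull| = 24

before carving: 216 voxels (6×6×6)
  1. axis=1 (XZ plane), |mask|=8  ⇒  voxels=48
  2. axis=0 (YZ plane), |mask|=30  ⇒  voxels=39
  3. axis=2 (XY plane), |mask|=26  ⇒  voxels=24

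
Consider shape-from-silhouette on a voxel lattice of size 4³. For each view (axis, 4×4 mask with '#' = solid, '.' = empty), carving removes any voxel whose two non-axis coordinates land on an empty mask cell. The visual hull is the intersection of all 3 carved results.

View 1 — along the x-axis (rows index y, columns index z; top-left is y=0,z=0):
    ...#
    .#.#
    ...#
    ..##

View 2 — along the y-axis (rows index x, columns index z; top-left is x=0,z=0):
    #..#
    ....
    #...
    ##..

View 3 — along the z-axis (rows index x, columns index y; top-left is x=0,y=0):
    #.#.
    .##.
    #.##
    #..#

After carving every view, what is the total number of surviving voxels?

full grid |V| = 64
after view 1 [x-axis, 6 of 16 cells solid] → remaining = 24
after view 2 [y-axis, 5 of 16 cells solid] → remaining = 5
after view 3 [z-axis, 9 of 16 cells solid] → remaining = 2

remaining voxels: 2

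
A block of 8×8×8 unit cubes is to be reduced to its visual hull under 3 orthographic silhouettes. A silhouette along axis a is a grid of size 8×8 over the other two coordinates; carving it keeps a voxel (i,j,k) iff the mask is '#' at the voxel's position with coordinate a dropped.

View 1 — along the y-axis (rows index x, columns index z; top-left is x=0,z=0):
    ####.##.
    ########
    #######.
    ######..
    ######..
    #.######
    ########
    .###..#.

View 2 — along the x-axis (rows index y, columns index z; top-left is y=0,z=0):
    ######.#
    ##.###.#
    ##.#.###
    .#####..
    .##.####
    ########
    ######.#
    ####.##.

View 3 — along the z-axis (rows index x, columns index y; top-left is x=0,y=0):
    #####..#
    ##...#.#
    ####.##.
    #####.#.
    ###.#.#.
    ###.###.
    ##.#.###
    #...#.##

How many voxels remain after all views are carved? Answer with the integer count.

230 voxels

full grid |V| = 512
after view 1 [y-axis, 52 of 64 cells solid] → remaining = 416
after view 2 [x-axis, 51 of 64 cells solid] → remaining = 336
after view 3 [z-axis, 43 of 64 cells solid] → remaining = 230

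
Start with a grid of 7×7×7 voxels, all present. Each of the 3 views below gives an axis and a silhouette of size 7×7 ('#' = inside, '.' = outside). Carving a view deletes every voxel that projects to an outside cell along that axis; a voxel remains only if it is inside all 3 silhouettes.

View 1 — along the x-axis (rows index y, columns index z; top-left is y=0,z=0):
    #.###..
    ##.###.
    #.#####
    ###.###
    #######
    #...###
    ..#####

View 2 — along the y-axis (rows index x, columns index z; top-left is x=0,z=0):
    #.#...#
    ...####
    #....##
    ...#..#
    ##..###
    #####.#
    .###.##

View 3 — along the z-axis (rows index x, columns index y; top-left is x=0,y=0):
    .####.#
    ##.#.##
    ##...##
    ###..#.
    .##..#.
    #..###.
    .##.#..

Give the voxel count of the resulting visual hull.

voxel count = 82

before carving: 343 voxels (7×7×7)
  1. axis=0 (YZ plane), |mask|=37  ⇒  voxels=259
  2. axis=1 (XZ plane), |mask|=28  ⇒  voxels=148
  3. axis=2 (XY plane), |mask|=28  ⇒  voxels=82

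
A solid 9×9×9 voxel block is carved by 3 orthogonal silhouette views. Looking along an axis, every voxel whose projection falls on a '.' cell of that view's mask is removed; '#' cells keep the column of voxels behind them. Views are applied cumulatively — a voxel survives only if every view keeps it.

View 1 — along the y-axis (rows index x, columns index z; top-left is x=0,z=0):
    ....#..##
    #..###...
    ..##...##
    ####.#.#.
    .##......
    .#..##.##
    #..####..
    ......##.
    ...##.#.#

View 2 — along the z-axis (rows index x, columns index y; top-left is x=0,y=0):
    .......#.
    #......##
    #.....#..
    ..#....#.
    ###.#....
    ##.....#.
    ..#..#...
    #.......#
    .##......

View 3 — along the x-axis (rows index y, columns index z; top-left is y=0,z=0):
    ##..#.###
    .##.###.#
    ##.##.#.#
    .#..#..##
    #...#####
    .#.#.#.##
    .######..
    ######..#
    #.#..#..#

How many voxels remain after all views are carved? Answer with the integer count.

53 voxels

initial block: 9^3 = 729
carve view 1 (along y, XZ-mask fill 35/81): 315 voxels remain
carve view 2 (along z, XY-mask fill 21/81): 80 voxels remain
carve view 3 (along x, YZ-mask fill 50/81): 53 voxels remain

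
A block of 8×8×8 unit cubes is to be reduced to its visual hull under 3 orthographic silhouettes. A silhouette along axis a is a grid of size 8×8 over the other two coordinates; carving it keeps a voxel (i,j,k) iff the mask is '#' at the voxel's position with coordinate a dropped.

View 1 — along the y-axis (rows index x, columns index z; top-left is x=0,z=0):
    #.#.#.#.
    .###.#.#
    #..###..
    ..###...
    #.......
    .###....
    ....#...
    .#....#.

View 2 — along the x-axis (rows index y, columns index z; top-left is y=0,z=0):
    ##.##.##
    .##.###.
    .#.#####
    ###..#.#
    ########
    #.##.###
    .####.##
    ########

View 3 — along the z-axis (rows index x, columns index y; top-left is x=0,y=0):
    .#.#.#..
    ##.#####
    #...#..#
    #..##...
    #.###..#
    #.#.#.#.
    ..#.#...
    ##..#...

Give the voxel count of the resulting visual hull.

remaining voxels: 75

before carving: 512 voxels (8×8×8)
step 1: project along y, AND mask (23/64) → |grid| = 184
step 2: project along x, AND mask (50/64) → |grid| = 141
step 3: project along z, AND mask (30/64) → |grid| = 75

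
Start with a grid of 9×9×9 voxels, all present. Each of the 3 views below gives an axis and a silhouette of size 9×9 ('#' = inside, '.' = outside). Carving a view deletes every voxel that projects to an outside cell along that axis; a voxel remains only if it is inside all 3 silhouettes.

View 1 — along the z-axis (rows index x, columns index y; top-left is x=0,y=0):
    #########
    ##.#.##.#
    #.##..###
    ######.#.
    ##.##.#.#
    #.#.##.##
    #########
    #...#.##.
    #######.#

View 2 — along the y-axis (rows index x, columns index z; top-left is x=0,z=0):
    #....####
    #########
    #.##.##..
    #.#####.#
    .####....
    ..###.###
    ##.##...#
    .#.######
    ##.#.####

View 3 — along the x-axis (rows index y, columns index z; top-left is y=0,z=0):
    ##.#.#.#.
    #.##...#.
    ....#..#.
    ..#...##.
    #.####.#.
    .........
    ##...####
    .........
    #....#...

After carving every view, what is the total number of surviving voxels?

|visual hull| = 128

full grid |V| = 729
V1 z: intersect with XY mask (61 set) -- 549 left
V2 y: intersect with XZ mask (55 set) -- 367 left
V3 x: intersect with YZ mask (28 set) -- 128 left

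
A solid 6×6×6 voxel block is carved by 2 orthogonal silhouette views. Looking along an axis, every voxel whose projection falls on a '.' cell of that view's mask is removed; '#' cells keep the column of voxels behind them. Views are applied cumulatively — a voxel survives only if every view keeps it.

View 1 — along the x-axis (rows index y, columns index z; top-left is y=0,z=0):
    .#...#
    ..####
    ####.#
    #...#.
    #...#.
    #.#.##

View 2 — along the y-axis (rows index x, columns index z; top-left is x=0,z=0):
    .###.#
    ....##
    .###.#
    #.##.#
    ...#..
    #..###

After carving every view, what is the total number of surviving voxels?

59 voxels

initial block: 6^3 = 216
  1. axis=0 (YZ plane), |mask|=19  ⇒  voxels=114
  2. axis=1 (XZ plane), |mask|=19  ⇒  voxels=59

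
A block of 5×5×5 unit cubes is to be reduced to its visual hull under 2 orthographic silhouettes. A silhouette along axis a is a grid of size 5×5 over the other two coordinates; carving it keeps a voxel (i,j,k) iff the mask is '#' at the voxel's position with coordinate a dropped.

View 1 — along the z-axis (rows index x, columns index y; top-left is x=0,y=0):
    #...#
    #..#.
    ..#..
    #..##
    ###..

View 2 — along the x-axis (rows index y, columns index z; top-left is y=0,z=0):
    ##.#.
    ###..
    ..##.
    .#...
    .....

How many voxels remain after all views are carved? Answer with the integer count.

21 voxels

before carving: 125 voxels (5×5×5)
[1] z-view keeps 11 columns → grid now 55
[2] x-view keeps 9 columns → grid now 21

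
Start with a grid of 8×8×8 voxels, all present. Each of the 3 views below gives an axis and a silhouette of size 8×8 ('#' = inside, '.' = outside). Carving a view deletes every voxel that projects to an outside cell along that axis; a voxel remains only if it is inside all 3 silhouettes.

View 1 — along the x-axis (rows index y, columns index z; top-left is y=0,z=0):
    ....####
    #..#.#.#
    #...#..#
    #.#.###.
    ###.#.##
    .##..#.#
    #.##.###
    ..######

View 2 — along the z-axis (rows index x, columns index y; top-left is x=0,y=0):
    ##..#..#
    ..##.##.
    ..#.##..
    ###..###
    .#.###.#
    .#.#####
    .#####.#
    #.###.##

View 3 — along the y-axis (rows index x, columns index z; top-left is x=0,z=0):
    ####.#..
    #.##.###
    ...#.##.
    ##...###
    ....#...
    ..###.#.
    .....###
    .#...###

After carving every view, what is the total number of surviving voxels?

start: 8×8×8 = 512 voxels
carve view 1 (along x, YZ-mask fill 38/64): 304 voxels remain
carve view 2 (along z, XY-mask fill 40/64): 192 voxels remain
carve view 3 (along y, XZ-mask fill 31/64): 90 voxels remain

voxel count = 90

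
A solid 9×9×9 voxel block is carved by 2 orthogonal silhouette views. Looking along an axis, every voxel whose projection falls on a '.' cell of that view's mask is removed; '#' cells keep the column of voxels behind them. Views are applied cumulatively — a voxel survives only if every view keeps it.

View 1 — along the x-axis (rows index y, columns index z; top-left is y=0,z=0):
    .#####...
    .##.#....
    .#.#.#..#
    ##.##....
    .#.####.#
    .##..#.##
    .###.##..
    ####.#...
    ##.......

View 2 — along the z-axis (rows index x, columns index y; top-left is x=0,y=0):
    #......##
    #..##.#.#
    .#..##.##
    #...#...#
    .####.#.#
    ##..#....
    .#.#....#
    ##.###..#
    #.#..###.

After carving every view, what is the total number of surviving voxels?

remaining voxels: 164

start: 9×9×9 = 729 voxels
[1] x-view keeps 39 columns → grid now 351
[2] z-view keeps 39 columns → grid now 164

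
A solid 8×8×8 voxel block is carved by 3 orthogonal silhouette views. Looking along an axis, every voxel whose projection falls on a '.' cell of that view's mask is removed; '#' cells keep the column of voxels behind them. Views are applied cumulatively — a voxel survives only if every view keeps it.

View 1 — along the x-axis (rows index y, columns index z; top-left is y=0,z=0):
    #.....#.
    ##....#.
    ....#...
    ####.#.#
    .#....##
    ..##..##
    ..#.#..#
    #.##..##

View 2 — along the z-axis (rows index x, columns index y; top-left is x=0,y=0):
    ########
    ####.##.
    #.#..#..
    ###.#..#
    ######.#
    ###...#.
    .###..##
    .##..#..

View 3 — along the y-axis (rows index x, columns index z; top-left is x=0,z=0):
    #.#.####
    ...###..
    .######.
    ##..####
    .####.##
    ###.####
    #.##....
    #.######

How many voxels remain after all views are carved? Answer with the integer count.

before carving: 512 voxels (8×8×8)
  1. axis=0 (YZ plane), |mask|=27  ⇒  voxels=216
  2. axis=2 (XY plane), |mask|=41  ⇒  voxels=126
  3. axis=1 (XZ plane), |mask|=44  ⇒  voxels=86

|visual hull| = 86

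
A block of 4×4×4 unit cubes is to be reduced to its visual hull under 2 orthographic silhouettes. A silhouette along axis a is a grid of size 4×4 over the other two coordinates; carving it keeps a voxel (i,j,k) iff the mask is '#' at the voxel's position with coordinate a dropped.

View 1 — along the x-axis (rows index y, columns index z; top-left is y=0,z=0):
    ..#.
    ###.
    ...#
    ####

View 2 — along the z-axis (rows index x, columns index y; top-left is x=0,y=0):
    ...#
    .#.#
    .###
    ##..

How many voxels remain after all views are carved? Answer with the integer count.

remaining voxels: 23

full grid |V| = 64
[1] x-view keeps 9 columns → grid now 36
[2] z-view keeps 8 columns → grid now 23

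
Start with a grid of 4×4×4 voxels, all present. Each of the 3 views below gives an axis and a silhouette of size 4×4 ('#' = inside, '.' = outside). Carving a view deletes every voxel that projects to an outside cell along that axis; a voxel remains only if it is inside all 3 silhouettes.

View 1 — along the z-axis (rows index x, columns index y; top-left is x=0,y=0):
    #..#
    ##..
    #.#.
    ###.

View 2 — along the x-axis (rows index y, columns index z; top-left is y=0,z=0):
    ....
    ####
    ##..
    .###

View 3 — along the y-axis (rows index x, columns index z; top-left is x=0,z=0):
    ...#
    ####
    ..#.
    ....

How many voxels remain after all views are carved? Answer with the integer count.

before carving: 64 voxels (4×4×4)
after view 1 [z-axis, 9 of 16 cells solid] → remaining = 36
after view 2 [x-axis, 9 of 16 cells solid] → remaining = 15
after view 3 [y-axis, 6 of 16 cells solid] → remaining = 5

5 voxels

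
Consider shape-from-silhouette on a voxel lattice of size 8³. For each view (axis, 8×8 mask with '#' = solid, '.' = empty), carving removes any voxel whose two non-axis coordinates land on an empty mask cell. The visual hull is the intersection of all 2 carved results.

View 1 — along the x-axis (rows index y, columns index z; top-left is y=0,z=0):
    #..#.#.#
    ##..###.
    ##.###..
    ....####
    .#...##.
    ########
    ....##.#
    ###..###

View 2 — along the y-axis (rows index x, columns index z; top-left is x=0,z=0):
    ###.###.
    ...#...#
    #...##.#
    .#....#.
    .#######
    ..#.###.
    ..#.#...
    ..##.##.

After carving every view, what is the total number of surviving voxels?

149 voxels

start: 8×8×8 = 512 voxels
[1] x-view keeps 38 columns → grid now 304
[2] y-view keeps 31 columns → grid now 149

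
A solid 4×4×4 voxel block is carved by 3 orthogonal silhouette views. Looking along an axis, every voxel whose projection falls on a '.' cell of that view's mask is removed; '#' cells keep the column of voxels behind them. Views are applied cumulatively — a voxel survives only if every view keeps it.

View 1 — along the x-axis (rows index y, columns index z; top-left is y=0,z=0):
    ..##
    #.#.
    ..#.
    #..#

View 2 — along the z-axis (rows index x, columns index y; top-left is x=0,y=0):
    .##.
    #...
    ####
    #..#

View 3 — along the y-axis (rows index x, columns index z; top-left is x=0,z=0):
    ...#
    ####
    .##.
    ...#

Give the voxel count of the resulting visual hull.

start: 4×4×4 = 64 voxels
V1 x: intersect with YZ mask (7 set) -- 28 left
V2 z: intersect with XY mask (9 set) -- 16 left
V3 y: intersect with XZ mask (8 set) -- 7 left

7 voxels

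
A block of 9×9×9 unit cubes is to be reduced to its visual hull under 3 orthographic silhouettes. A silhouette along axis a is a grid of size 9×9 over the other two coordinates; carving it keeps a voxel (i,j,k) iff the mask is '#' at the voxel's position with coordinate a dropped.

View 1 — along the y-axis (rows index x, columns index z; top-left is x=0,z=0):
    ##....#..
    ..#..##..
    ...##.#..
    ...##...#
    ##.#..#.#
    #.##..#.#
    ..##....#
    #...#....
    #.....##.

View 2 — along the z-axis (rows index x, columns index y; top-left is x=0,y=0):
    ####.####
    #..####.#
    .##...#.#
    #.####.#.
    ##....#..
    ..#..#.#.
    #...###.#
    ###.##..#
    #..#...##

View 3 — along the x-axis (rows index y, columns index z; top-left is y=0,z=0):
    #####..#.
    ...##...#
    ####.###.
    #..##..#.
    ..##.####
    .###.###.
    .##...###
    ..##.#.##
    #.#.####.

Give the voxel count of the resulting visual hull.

start: 9×9×9 = 729 voxels
after view 1 [y-axis, 30 of 81 cells solid] → remaining = 270
after view 2 [z-axis, 45 of 81 cells solid] → remaining = 141
after view 3 [x-axis, 48 of 81 cells solid] → remaining = 83

83 voxels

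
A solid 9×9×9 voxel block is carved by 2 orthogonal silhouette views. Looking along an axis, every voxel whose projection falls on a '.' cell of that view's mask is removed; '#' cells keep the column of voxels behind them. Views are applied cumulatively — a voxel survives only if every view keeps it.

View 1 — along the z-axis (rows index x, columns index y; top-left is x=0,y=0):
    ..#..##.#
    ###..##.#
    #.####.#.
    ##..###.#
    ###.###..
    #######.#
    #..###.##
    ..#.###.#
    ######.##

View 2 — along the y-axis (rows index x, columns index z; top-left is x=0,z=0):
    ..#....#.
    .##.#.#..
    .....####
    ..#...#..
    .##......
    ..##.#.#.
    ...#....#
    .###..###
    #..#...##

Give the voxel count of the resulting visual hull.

voxel count = 186

start: 9×9×9 = 729 voxels
[1] z-view keeps 55 columns → grid now 495
[2] y-view keeps 30 columns → grid now 186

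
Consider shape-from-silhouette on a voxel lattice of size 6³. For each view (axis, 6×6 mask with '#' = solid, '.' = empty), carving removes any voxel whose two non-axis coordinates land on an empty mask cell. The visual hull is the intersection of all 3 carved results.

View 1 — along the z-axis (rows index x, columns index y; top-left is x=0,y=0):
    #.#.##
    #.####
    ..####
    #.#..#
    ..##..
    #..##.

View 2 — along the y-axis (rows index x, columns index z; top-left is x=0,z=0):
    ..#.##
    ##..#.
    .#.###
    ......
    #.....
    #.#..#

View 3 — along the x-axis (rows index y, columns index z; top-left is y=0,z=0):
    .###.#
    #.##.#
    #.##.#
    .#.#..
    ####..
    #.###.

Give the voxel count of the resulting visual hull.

before carving: 216 voxels (6×6×6)
V1 z: intersect with XY mask (21 set) -- 126 left
V2 y: intersect with XZ mask (14 set) -- 54 left
V3 x: intersect with YZ mask (22 set) -- 27 left

|visual hull| = 27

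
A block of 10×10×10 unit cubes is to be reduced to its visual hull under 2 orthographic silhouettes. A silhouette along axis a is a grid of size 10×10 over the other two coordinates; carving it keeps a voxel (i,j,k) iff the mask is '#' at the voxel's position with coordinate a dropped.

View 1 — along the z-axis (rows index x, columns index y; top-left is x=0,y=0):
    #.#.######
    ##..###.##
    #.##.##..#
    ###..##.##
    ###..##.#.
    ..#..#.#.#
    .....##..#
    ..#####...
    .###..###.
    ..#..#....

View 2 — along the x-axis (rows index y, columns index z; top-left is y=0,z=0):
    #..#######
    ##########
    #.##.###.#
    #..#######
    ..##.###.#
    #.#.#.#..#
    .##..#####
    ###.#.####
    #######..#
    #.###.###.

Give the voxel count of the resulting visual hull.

initial block: 10^3 = 1000
step 1: project along z, AND mask (54/100) → |grid| = 540
step 2: project along x, AND mask (74/100) → |grid| = 385

remaining voxels: 385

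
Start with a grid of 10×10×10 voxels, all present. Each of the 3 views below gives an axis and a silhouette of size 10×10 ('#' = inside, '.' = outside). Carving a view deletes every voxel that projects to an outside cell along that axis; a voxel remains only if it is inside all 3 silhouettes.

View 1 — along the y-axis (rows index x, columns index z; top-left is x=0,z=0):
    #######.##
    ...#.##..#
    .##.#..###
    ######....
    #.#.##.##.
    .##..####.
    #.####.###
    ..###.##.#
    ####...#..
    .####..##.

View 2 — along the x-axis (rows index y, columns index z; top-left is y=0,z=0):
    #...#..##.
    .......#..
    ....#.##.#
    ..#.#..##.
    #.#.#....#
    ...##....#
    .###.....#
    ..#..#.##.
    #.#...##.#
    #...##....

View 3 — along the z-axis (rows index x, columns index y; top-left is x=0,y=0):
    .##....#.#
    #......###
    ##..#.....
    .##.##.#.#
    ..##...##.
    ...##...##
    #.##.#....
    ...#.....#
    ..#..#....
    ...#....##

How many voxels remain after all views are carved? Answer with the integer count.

voxel count = 79

initial block: 10^3 = 1000
step 1: project along y, AND mask (62/100) → |grid| = 620
step 2: project along x, AND mask (36/100) → |grid| = 232
step 3: project along z, AND mask (36/100) → |grid| = 79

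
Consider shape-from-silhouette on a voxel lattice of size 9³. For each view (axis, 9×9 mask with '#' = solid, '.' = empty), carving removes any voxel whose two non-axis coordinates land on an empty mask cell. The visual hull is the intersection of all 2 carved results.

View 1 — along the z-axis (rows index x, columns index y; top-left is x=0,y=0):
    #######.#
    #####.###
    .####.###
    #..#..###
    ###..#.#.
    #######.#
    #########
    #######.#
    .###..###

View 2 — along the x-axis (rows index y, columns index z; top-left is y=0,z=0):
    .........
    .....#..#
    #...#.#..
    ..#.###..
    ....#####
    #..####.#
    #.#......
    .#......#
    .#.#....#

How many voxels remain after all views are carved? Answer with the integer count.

initial block: 9^3 = 729
  1. axis=2 (XY plane), |mask|=64  ⇒  voxels=576
  2. axis=0 (YZ plane), |mask|=27  ⇒  voxels=184

voxel count = 184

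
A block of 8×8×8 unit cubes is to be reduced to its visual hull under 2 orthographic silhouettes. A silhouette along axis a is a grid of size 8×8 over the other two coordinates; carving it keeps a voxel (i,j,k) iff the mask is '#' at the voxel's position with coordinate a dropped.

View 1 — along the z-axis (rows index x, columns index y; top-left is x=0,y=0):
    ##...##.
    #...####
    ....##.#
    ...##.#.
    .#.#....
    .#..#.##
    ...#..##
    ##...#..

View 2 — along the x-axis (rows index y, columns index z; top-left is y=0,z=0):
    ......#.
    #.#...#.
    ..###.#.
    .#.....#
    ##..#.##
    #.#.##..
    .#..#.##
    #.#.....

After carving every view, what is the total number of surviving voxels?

before carving: 512 voxels (8×8×8)
after view 1 [z-axis, 27 of 64 cells solid] → remaining = 216
after view 2 [x-axis, 25 of 64 cells solid] → remaining = 85

|visual hull| = 85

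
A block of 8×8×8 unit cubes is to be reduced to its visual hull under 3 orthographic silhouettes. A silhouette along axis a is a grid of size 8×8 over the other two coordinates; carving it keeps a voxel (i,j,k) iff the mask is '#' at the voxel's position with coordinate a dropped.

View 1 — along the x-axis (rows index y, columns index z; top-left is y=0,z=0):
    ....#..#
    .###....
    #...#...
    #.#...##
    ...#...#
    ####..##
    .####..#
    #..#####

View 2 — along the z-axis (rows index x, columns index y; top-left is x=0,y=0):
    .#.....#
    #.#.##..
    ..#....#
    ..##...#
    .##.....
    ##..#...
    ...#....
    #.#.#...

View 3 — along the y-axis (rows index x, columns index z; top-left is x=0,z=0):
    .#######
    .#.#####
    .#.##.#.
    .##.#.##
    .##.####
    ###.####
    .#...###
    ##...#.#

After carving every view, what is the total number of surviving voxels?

start: 8×8×8 = 512 voxels
step 1: project along x, AND mask (30/64) → |grid| = 240
step 2: project along z, AND mask (20/64) → |grid| = 63
step 3: project along y, AND mask (43/64) → |grid| = 41

voxel count = 41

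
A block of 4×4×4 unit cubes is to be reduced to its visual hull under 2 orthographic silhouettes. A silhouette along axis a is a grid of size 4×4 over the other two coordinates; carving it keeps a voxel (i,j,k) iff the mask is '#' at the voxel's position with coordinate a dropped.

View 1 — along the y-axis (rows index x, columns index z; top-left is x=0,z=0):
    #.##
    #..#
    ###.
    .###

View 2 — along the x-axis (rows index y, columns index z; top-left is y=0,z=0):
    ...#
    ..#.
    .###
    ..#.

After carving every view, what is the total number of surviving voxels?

before carving: 64 voxels (4×4×4)
carve view 1 (along y, XZ-mask fill 11/16): 44 voxels remain
carve view 2 (along x, YZ-mask fill 6/16): 17 voxels remain

remaining voxels: 17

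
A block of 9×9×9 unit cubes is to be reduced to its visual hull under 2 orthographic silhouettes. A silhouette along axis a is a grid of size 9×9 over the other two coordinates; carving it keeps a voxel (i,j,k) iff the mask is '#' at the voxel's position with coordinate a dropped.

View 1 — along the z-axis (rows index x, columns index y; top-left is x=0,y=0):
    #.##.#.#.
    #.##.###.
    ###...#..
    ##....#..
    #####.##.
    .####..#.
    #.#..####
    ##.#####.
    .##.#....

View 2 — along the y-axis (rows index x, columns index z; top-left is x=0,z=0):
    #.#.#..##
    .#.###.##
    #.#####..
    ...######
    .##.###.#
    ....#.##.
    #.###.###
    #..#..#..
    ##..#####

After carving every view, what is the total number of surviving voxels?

full grid |V| = 729
carve view 1 (along z, XY-mask fill 46/81): 414 voxels remain
carve view 2 (along y, XZ-mask fill 49/81): 244 voxels remain

|visual hull| = 244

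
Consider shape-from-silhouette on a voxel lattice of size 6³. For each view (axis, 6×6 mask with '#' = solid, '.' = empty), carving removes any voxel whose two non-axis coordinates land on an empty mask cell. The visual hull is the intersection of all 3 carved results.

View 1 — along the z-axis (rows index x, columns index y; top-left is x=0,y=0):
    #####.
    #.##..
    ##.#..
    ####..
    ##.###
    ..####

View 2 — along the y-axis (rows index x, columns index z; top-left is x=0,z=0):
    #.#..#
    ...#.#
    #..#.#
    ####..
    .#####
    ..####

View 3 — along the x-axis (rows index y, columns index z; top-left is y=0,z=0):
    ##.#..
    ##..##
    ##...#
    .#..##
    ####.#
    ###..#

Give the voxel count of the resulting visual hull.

48 voxels

before carving: 216 voxels (6×6×6)
V1 z: intersect with XY mask (24 set) -- 144 left
V2 y: intersect with XZ mask (21 set) -- 87 left
V3 x: intersect with YZ mask (22 set) -- 48 left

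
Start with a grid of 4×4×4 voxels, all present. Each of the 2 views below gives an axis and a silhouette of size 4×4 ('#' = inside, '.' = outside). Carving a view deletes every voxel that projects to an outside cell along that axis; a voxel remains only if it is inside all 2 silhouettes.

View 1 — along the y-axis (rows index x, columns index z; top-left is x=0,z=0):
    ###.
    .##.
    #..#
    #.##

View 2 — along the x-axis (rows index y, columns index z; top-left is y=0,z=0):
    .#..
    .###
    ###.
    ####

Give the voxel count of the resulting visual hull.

full grid |V| = 64
step 1: project along y, AND mask (10/16) → |grid| = 40
step 2: project along x, AND mask (11/16) → |grid| = 27

voxel count = 27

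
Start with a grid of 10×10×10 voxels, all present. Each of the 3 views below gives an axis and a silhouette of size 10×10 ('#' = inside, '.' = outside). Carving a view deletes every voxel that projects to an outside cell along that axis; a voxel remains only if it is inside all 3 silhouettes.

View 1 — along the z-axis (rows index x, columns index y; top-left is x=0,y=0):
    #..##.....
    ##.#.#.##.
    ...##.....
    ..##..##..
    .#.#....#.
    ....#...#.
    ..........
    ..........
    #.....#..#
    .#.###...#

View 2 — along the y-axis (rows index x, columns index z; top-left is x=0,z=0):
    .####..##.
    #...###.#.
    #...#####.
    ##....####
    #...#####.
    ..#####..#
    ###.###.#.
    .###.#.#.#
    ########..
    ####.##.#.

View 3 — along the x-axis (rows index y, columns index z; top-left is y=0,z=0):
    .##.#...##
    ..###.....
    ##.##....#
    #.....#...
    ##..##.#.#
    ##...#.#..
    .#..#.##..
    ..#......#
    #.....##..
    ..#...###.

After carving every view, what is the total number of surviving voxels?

remaining voxels: 64

initial block: 10^3 = 1000
V1 z: intersect with XY mask (28 set) -- 280 left
V2 y: intersect with XZ mask (63 set) -- 173 left
V3 x: intersect with YZ mask (38 set) -- 64 left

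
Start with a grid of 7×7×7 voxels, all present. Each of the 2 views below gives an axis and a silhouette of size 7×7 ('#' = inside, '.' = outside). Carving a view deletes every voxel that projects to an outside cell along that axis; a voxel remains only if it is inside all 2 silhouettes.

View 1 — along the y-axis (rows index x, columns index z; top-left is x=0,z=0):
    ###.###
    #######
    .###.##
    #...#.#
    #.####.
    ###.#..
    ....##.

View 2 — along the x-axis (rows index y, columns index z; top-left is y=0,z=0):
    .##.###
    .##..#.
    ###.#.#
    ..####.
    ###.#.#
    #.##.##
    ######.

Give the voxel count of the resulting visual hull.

before carving: 343 voxels (7×7×7)
after view 1 [y-axis, 32 of 49 cells solid] → remaining = 224
after view 2 [x-axis, 33 of 49 cells solid] → remaining = 155

|visual hull| = 155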